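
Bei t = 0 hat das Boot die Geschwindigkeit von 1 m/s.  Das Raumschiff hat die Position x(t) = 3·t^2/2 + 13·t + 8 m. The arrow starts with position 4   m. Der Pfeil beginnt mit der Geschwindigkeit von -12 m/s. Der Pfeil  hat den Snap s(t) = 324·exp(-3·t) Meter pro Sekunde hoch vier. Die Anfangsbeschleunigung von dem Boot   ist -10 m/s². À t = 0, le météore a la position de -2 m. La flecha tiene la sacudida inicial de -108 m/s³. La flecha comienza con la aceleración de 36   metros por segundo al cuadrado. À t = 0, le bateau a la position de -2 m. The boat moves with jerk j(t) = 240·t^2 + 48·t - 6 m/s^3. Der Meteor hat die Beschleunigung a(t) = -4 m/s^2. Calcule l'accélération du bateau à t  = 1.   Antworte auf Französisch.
Nous devons trouver l'intégrale de notre équation du jerk j(t) = 240·t^2 + 48·t - 6 1 fois. La primitive du jerk, avec a(0) = -10, donne l'accélération: a(t) = 80·t^3 + 24·t^2 - 6·t - 10. En utilisant a(t) = 80·t^3 + 24·t^2 - 6·t - 10 et en substituant t = 1, nous trouvons a = 88.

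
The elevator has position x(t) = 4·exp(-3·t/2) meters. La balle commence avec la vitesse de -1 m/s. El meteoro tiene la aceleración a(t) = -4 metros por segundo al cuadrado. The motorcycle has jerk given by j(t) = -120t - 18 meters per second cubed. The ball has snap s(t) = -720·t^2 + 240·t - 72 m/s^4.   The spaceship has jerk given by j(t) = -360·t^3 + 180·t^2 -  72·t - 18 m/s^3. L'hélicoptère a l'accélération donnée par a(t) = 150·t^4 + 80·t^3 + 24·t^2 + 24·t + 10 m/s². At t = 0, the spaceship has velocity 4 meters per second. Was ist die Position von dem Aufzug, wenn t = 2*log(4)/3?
Wir haben die Position x(t) = 4·exp(-3·t/2). Durch Einsetzen von t = 2*log(4)/3: x(2*log(4)/3) = 1.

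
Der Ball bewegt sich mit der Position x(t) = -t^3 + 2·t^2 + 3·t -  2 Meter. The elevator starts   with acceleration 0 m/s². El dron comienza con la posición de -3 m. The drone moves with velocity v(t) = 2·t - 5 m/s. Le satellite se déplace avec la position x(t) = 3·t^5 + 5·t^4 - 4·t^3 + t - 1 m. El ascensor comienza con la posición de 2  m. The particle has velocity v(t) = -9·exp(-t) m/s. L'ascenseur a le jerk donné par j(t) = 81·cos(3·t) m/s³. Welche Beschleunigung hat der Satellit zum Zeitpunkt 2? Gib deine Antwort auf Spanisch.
Para resolver esto, necesitamos tomar 2 derivadas de nuestra ecuación de la posición x(t) = 3·t^5 + 5·t^4 - 4·t^3 + t - 1. Tomando d/dt de x(t), encontramos v(t) = 15·t^4 + 20·t^3 - 12·t^2 + 1. La derivada de la velocidad da la aceleración: a(t) = 60·t^3 + 60·t^2 - 24·t. Usando a(t) = 60·t^3 + 60·t^2 - 24·t y sustituyendo t = 2, encontramos a = 672.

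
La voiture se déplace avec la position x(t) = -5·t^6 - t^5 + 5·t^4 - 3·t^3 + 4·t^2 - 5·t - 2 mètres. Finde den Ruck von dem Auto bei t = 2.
Um dies zu lösen, müssen wir 3 Ableitungen unserer Gleichung für die Position x(t) = -5·t^6 - t^5 + 5·t^4 - 3·t^3 + 4·t^2 - 5·t - 2 nehmen. Durch Ableiten von der Position erhalten wir die Geschwindigkeit: v(t) = -30·t^5 - 5·t^4 + 20·t^3 - 9·t^2 + 8·t - 5. Mit d/dt von v(t) finden wir a(t) = -150·t^4 - 20·t^3 + 60·t^2 - 18·t + 8. Mit d/dt von a(t) finden wir j(t) = -600·t^3 - 60·t^2 + 120·t - 18. Wir haben den Ruck j(t) = -600·t^3 - 60·t^2 + 120·t - 18. Durch Einsetzen von t = 2: j(2) = -4818.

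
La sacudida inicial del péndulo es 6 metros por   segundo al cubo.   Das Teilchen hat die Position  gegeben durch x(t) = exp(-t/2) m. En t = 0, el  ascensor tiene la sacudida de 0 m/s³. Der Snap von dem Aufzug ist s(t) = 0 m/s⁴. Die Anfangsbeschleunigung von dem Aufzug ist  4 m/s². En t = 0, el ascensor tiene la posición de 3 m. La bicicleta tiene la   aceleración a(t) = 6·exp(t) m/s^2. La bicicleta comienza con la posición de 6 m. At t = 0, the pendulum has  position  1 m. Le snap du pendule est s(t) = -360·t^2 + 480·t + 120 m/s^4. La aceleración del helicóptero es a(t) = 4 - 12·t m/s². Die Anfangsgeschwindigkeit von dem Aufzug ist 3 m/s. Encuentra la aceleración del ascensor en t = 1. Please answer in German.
Wir müssen das Integral unserer Gleichung für den Snap s(t) = 0 2-mal finden. Mit ∫s(t)dt und Anwendung von j(0) = 0, finden wir j(t) = 0. Durch Integration von dem Ruck und Verwendung der Anfangsbedingung a(0) = 4, erhalten wir a(t) = 4. Wir haben die Beschleunigung a(t) = 4. Durch Einsetzen von t = 1: a(1) = 4.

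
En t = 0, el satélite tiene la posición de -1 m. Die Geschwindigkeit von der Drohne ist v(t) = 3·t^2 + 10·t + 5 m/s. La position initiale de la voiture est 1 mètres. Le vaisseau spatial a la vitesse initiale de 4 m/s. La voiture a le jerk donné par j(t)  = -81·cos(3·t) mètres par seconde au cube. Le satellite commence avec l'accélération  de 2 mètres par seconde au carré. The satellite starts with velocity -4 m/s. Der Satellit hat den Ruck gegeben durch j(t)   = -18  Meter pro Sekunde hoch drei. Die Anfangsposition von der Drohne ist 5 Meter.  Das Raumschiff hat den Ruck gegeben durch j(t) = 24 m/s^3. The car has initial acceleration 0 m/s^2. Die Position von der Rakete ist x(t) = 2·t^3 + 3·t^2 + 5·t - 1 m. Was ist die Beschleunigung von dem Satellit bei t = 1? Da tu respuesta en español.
Para resolver esto, necesitamos tomar 1 integral de nuestra ecuación de la sacudida j(t) = -18. La integral de la sacudida, con a(0) = 2, da la aceleración: a(t) = 2 - 18·t. Usando a(t) = 2 - 18·t y sustituyendo t = 1, encontramos a = -16.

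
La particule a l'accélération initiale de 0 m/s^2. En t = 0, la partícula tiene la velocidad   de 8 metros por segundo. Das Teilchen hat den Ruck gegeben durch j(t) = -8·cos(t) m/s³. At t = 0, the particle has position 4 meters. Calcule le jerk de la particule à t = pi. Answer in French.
De l'équation du jerk j(t) = -8·cos(t), nous substituons t = pi pour obtenir j = 8.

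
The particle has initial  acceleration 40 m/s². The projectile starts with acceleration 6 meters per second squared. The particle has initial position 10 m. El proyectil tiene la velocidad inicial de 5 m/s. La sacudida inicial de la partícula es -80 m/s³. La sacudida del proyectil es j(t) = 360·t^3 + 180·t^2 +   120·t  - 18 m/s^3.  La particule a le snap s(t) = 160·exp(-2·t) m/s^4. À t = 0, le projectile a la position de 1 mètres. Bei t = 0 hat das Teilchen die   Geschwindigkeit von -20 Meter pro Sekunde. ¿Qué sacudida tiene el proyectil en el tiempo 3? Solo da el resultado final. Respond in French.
À t = 3, j = 11682.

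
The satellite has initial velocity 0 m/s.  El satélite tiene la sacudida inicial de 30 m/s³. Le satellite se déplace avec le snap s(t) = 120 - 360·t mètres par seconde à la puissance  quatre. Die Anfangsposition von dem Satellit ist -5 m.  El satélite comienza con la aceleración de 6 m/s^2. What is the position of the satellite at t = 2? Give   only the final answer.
At t = 2, x = 31.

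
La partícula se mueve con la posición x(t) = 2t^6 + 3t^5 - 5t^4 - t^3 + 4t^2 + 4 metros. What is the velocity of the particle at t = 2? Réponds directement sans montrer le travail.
The velocity at t = 2 is v = 468.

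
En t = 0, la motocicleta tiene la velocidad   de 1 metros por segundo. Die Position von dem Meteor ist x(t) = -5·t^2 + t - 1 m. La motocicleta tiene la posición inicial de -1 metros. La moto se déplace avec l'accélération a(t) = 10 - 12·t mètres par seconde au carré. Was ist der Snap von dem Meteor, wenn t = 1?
Ausgehend von der Position x(t) = -5·t^2 + t - 1, nehmen wir 4 Ableitungen. Die Ableitung von der Position ergibt die Geschwindigkeit: v(t) = 1 - 10·t. Die Ableitung von der Geschwindigkeit ergibt die Beschleunigung: a(t) = -10. Die Ableitung von der Beschleunigung ergibt den Ruck: j(t) = 0. Mit d/dt von j(t) finden wir s(t) = 0. Wir haben den Snap s(t) = 0. Durch Einsetzen von t = 1: s(1) = 0.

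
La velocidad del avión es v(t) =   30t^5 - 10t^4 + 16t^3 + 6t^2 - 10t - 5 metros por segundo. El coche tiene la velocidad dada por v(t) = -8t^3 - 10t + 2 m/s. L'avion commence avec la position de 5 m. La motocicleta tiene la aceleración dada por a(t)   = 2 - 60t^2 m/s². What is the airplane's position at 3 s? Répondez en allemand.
Ausgehend von der Geschwindigkeit v(t) = 30·t^5 - 10·t^4 + 16·t^3 + 6·t^2 - 10·t - 5, nehmen wir 1 Stammfunktion. Das Integral von der Geschwindigkeit, mit x(0) = 5, ergibt die Position: x(t) = 5·t^6 - 2·t^5 + 4·t^4 + 2·t^3 - 5·t^2 - 5·t + 5. Mit x(t) = 5·t^6 - 2·t^5 + 4·t^4 + 2·t^3 - 5·t^2 - 5·t + 5 und Einsetzen von t = 3, finden wir x = 3482.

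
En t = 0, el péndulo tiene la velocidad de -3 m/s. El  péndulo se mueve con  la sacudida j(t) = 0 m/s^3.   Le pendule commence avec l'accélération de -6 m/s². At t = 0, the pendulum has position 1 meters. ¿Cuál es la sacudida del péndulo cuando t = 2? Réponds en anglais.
We have jerk j(t) = 0. Substituting t = 2: j(2) = 0.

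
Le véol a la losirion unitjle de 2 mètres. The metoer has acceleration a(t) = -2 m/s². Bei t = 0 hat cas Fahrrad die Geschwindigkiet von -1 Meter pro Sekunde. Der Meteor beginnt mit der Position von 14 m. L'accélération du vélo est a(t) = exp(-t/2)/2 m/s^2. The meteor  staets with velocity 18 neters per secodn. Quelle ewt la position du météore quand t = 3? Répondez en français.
Pour résoudre ceci, nous devons prendre 2 primitives de notre équation de l'accélération a(t) = -2. En intégrant l'accélération et en utilisant la condition initiale v(0) = 18, nous obtenons v(t) = 18 - 2·t. En intégrant la vitesse et en utilisant la condition initiale x(0) = 14, nous obtenons x(t) = -t^2 + 18·t + 14. De l'équation de la position x(t) = -t^2 + 18·t + 14, nous substituons t = 3 pour obtenir x = 59.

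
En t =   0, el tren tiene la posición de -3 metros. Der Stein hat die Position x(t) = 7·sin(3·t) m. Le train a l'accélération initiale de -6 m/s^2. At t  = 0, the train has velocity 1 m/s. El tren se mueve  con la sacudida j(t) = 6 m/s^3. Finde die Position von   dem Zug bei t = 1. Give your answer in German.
Wir müssen unsere Gleichung für den Ruck j(t) = 6 3-mal integrieren. Durch Integration von dem Ruck und Verwendung der Anfangsbedingung a(0) = -6, erhalten wir a(t) = 6·t - 6. Die Stammfunktion von der Beschleunigung ist die Geschwindigkeit. Mit v(0) = 1 erhalten wir v(t) = 3·t^2 - 6·t + 1. Die Stammfunktion von der Geschwindigkeit, mit x(0) = -3, ergibt die Position: x(t) = t^3 - 3·t^2 + t - 3. Aus der Gleichung für die Position x(t) = t^3 - 3·t^2 + t - 3, setzen wir t = 1 ein und erhalten x = -4.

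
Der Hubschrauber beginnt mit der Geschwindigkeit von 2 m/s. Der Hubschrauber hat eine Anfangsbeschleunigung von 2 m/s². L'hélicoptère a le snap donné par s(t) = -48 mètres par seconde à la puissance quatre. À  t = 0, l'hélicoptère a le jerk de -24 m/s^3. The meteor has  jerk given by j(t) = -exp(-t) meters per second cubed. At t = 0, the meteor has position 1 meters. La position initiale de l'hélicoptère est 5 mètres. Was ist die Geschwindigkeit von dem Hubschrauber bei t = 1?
Wir müssen unsere Gleichung für den Snap s(t) = -48 3-mal integrieren. Durch Integration von dem Snap und Verwendung der Anfangsbedingung j(0) = -24, erhalten wir j(t) = -48·t - 24. Die Stammfunktion von dem Ruck ist die Beschleunigung. Mit a(0) = 2 erhalten wir a(t) = -24·t^2 - 24·t + 2. Das Integral von der Beschleunigung ist die Geschwindigkeit. Mit v(0) = 2 erhalten wir v(t) = -8·t^3 - 12·t^2 + 2·t + 2. Mit v(t) = -8·t^3 - 12·t^2 + 2·t + 2 und Einsetzen von t = 1, finden wir v = -16.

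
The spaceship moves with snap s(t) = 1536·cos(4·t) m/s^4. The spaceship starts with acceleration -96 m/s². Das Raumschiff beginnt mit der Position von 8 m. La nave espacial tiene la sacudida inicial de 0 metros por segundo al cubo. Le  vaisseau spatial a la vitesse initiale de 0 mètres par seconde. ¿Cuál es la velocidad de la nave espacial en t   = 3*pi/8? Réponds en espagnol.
Debemos encontrar la antiderivada de nuestra ecuación del snap s(t) = 1536·cos(4·t) 3 veces. La integral del snap, con j(0) = 0, da la sacudida: j(t) = 384·sin(4·t). Tomando ∫j(t)dt y aplicando a(0) = -96, encontramos a(t) = -96·cos(4·t). Tomando ∫a(t)dt y aplicando v(0) = 0, encontramos v(t) = -24·sin(4·t). De la ecuación de la velocidad v(t) = -24·sin(4·t), sustituimos t = 3*pi/8 para obtener v = 24.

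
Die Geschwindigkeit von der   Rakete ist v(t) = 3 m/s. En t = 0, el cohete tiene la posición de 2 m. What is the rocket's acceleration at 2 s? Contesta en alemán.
Um dies zu lösen, müssen wir 1 Ableitung unserer Gleichung für die Geschwindigkeit v(t) = 3 nehmen. Die Ableitung von der Geschwindigkeit ergibt die Beschleunigung: a(t) = 0. Mit a(t) = 0 und Einsetzen von t = 2, finden wir a = 0.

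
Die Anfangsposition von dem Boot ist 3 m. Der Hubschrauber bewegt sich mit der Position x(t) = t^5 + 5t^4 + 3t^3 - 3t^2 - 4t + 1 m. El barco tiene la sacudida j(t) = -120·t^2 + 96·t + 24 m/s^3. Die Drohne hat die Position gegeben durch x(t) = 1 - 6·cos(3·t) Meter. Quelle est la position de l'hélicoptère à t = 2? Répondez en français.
De l'équation de la position x(t) = t^5 + 5·t^4 + 3·t^3 - 3·t^2 - 4·t + 1, nous substituons t = 2 pour obtenir x = 117.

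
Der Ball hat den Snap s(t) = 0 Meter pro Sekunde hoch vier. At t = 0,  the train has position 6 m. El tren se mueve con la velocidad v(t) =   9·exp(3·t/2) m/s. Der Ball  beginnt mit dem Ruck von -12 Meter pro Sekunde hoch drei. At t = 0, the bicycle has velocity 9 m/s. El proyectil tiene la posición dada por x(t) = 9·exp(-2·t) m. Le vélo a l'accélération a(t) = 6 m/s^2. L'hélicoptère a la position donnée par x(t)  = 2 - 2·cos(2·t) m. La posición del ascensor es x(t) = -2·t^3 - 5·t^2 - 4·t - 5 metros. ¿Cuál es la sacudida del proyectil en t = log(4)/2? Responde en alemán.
Ausgehend von der Position x(t) = 9·exp(-2·t), nehmen wir 3 Ableitungen. Durch Ableiten von der Position erhalten wir die Geschwindigkeit: v(t) = -18·exp(-2·t). Mit d/dt von v(t) finden wir a(t) = 36·exp(-2·t). Die Ableitung von der Beschleunigung ergibt den Ruck: j(t) = -72·exp(-2·t). Mit j(t) = -72·exp(-2·t) und Einsetzen von t = log(4)/2, finden wir j = -18.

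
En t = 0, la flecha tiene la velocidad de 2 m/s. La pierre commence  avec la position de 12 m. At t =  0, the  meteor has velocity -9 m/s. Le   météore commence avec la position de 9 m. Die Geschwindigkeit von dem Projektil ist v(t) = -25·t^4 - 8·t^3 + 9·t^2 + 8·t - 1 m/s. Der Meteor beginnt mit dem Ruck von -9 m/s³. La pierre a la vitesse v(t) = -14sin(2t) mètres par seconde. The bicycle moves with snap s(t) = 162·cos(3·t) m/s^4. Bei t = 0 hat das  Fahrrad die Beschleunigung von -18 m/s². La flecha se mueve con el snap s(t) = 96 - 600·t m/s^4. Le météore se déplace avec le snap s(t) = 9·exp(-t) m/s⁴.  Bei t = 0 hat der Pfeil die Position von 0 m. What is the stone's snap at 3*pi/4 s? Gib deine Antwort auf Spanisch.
Partiendo de la velocidad v(t) = -14·sin(2·t), tomamos 3 derivadas. La derivada de la velocidad da la aceleración: a(t) = -28·cos(2·t). Derivando la aceleración, obtenemos la sacudida: j(t) = 56·sin(2·t). Derivando la sacudida, obtenemos el snap: s(t) = 112·cos(2·t). De la ecuación del snap s(t) = 112·cos(2·t), sustituimos t = 3*pi/4 para obtener s = 0.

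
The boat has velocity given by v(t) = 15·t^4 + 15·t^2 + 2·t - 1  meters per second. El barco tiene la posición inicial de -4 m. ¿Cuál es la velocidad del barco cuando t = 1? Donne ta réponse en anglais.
Using v(t) = 15·t^4 + 15·t^2 + 2·t - 1 and substituting t = 1, we find v = 31.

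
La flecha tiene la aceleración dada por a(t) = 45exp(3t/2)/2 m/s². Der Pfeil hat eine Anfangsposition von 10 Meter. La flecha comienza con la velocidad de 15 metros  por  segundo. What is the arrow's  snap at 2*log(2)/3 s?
We must differentiate our acceleration equation a(t) = 45·exp(3·t/2)/2 2 times. Taking d/dt of a(t), we find j(t) = 135·exp(3·t/2)/4. The derivative of jerk gives snap: s(t) = 405·exp(3·t/2)/8. We have snap s(t) = 405·exp(3·t/2)/8. Substituting t = 2*log(2)/3: s(2*log(2)/3) = 405/4.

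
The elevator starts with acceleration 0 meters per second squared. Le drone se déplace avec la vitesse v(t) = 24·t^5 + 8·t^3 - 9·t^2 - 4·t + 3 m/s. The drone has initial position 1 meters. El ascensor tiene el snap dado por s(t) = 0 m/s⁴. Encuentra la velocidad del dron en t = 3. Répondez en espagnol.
Usando v(t) = 24·t^5 + 8·t^3 - 9·t^2 - 4·t + 3 y sustituyendo t = 3, encontramos v = 5958.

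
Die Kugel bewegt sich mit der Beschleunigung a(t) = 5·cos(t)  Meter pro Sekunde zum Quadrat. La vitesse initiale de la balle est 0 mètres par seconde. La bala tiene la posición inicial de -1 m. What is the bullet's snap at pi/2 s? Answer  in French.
Pour résoudre ceci, nous devons prendre 2 dérivées de notre équation de l'accélération a(t) = 5·cos(t). En prenant d/dt de a(t), nous trouvons j(t) = -5·sin(t). En prenant d/dt de j(t), nous trouvons s(t) = -5·cos(t). En utilisant s(t) = -5·cos(t) et en substituant t = pi/2, nous trouvons s = 0.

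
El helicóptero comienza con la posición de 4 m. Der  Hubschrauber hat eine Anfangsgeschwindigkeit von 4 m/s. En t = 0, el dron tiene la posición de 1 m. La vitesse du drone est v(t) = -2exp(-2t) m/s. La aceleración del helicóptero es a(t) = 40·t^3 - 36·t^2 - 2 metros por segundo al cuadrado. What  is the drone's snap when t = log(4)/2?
Starting from velocity v(t) = -2·exp(-2·t), we take 3 derivatives. Differentiating velocity, we get acceleration: a(t) = 4·exp(-2·t). Taking d/dt of a(t), we find j(t) = -8·exp(-2·t). Taking d/dt of j(t), we find s(t) = 16·exp(-2·t). Using s(t) = 16·exp(-2·t) and substituting t = log(4)/2, we find s = 4.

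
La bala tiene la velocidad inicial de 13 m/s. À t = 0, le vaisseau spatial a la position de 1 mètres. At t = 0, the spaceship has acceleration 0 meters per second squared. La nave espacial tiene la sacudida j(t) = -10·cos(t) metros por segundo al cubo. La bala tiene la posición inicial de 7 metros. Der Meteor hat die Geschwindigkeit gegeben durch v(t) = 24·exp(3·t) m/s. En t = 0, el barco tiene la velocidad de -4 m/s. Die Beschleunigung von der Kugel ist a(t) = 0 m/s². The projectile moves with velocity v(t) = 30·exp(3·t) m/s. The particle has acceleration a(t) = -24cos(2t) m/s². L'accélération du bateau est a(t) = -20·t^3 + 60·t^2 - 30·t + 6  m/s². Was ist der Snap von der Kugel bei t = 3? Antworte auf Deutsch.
Ausgehend von der Beschleunigung a(t) = 0, nehmen wir 2 Ableitungen. Die Ableitung von der Beschleunigung ergibt den Ruck: j(t) = 0. Die Ableitung von dem Ruck ergibt den Snap: s(t) = 0. Aus der Gleichung für den Snap s(t) = 0, setzen wir t = 3 ein und erhalten s = 0.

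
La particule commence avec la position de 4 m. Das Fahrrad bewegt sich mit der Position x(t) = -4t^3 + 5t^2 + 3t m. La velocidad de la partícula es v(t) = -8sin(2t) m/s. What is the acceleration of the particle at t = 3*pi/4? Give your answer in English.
We must differentiate our velocity equation v(t) = -8·sin(2·t) 1 time. The derivative of velocity gives acceleration: a(t) = -16·cos(2·t). From the given acceleration equation a(t) = -16·cos(2·t), we substitute t = 3*pi/4 to get a = 0.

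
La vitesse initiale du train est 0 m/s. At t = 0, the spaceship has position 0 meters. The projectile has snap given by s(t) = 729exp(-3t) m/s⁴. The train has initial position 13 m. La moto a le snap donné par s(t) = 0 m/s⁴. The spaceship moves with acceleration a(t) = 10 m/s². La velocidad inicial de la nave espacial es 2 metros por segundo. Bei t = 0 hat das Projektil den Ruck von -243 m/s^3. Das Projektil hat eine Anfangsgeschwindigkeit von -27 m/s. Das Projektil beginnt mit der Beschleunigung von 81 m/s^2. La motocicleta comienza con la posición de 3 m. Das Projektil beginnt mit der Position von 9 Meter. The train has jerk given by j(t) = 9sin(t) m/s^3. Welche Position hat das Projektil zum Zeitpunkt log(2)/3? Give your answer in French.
En partant du snap s(t) = 729·exp(-3·t), nous prenons 4 intégrales. En prenant ∫s(t)dt et en appliquant j(0) = -243, nous trouvons j(t) = -243·exp(-3·t). En intégrant le jerk et en utilisant la condition initiale a(0) = 81, nous obtenons a(t) = 81·exp(-3·t). En prenant ∫a(t)dt et en appliquant v(0) = -27, nous trouvons v(t) = -27·exp(-3·t). L'intégrale de la vitesse est la position. En utilisant x(0) = 9, nous obtenons x(t) = 9·exp(-3·t). Nous avons la position x(t) = 9·exp(-3·t). En substituant t = log(2)/3: x(log(2)/3) = 9/2.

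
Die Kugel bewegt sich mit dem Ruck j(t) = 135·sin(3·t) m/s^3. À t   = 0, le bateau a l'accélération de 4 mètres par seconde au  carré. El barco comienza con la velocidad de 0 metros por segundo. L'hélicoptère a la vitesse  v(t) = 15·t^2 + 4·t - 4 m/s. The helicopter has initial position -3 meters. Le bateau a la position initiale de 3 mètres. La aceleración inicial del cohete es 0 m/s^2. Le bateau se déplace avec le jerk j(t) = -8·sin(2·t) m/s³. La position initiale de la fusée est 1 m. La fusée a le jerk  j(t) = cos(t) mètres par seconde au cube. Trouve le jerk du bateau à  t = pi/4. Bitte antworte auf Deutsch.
Aus der Gleichung für den Ruck j(t) = -8·sin(2·t), setzen wir t = pi/4 ein und erhalten j = -8.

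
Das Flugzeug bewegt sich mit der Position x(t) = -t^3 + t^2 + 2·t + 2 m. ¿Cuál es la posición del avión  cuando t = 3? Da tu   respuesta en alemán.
Aus der Gleichung für die Position x(t) = -t^3 + t^2 + 2·t + 2, setzen wir t = 3 ein und erhalten x = -10.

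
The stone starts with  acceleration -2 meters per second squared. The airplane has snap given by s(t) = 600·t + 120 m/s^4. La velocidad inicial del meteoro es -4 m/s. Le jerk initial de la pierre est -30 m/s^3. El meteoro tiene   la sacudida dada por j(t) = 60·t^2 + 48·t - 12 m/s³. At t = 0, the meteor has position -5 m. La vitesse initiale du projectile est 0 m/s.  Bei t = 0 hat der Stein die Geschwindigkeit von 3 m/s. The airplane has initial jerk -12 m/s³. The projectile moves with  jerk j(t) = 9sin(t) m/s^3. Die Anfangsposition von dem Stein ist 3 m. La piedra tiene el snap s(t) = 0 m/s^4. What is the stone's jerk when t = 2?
To find the answer, we compute 1 antiderivative of s(t) = 0. Integrating snap and using the initial condition j(0) = -30, we get j(t) = -30. We have jerk j(t) = -30. Substituting t = 2: j(2) = -30.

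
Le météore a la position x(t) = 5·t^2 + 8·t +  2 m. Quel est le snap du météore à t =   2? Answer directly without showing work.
À t = 2, s = 0.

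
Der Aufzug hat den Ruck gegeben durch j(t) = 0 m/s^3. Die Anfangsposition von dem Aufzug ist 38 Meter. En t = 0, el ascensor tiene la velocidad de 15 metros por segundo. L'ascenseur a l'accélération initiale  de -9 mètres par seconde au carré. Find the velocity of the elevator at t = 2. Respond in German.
Wir müssen das Integral unserer Gleichung für den Ruck j(t) = 0 2-mal finden. Das Integral von dem Ruck, mit a(0) = -9, ergibt die Beschleunigung: a(t) = -9. Durch Integration von der Beschleunigung und Verwendung der Anfangsbedingung v(0) = 15, erhalten wir v(t) = 15 - 9·t. Wir haben die Geschwindigkeit v(t) = 15 - 9·t. Durch Einsetzen von t = 2: v(2) = -3.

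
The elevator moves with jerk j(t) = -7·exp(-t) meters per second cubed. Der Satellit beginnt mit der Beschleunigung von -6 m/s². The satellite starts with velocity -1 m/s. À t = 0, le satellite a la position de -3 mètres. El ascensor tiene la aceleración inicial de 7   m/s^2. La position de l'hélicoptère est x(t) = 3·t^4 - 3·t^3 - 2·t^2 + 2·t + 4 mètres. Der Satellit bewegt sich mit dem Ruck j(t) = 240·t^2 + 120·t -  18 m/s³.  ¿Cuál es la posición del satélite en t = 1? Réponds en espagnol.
Partiendo de la sacudida j(t) = 240·t^2 + 120·t - 18, tomamos 3 integrales. Tomando ∫j(t)dt y aplicando a(0) = -6, encontramos a(t) = 80·t^3 + 60·t^2 - 18·t - 6. Integrando la aceleración y usando la condición inicial v(0) = -1, obtenemos v(t) = 20·t^4 + 20·t^3 - 9·t^2 - 6·t - 1. La antiderivada de la velocidad es la posición. Usando x(0) = -3, obtenemos x(t) = 4·t^5 + 5·t^4 - 3·t^3 - 3·t^2 - t - 3. Usando x(t) = 4·t^5 + 5·t^4 - 3·t^3 - 3·t^2 - t - 3 y sustituyendo t = 1, encontramos x = -1.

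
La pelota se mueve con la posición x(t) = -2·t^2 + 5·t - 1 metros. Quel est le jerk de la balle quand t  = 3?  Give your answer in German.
Um dies zu lösen, müssen wir 3 Ableitungen unserer Gleichung für die Position x(t) = -2·t^2 + 5·t - 1 nehmen. Durch Ableiten von der Position erhalten wir die Geschwindigkeit: v(t) = 5 - 4·t. Mit d/dt von v(t) finden wir a(t) = -4. Durch Ableiten von der Beschleunigung erhalten wir den Ruck: j(t) = 0. Wir haben den Ruck j(t) = 0. Durch Einsetzen von t = 3: j(3) = 0.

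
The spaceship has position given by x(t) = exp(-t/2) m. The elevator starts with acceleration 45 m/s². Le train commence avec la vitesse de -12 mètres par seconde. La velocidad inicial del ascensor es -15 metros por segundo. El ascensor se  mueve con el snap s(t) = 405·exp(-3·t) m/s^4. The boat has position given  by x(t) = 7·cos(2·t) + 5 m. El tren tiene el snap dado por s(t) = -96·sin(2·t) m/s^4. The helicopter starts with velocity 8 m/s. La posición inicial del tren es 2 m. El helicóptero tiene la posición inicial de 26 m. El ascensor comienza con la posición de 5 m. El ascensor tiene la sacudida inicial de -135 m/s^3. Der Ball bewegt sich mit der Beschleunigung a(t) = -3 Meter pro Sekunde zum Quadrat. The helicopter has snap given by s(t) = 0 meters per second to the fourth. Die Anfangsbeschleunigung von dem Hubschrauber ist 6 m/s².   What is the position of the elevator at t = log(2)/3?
Starting from snap s(t) = 405·exp(-3·t), we take 4 integrals. Taking ∫s(t)dt and applying j(0) = -135, we find j(t) = -135·exp(-3·t). The antiderivative of jerk, with a(0) = 45, gives acceleration: a(t) = 45·exp(-3·t). The integral of acceleration, with v(0) = -15, gives velocity: v(t) = -15·exp(-3·t). Taking ∫v(t)dt and applying x(0) = 5, we find x(t) = 5·exp(-3·t). Using x(t) = 5·exp(-3·t) and substituting t = log(2)/3, we find x = 5/2.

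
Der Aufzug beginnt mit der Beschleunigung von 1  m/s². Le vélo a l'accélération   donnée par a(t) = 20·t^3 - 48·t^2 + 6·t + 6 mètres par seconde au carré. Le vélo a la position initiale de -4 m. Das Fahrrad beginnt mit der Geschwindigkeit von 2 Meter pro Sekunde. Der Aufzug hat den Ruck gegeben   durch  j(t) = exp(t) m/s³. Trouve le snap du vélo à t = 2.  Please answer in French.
Nous devons dériver notre équation de l'accélération a(t) = 20·t^3 - 48·t^2 + 6·t + 6 2 fois. En dérivant l'accélération, nous obtenons le jerk: j(t) = 60·t^2 - 96·t + 6. En dérivant le jerk, nous obtenons le snap: s(t) = 120·t - 96. En utilisant s(t) = 120·t - 96 et en substituant t = 2, nous trouvons s = 144.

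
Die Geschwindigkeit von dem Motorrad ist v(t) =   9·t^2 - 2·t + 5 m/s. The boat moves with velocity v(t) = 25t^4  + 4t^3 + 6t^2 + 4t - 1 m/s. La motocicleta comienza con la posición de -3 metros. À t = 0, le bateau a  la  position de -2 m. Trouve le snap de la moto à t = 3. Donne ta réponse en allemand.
Ausgehend von der Geschwindigkeit v(t) = 9·t^2 - 2·t + 5, nehmen wir 3 Ableitungen. Die Ableitung von der Geschwindigkeit ergibt die Beschleunigung: a(t) = 18·t - 2. Durch Ableiten von der Beschleunigung erhalten wir den Ruck: j(t) = 18. Durch Ableiten von dem Ruck erhalten wir den Snap: s(t) = 0. Mit s(t) = 0 und Einsetzen von t = 3, finden wir s = 0.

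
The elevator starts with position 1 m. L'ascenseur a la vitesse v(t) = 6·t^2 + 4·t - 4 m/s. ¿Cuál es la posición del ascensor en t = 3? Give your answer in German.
Wir müssen die Stammfunktion unserer Gleichung für die Geschwindigkeit v(t) = 6·t^2 + 4·t - 4 1-mal finden. Das Integral von der Geschwindigkeit ist die Position. Mit x(0) = 1 erhalten wir x(t) = 2·t^3 + 2·t^2 - 4·t + 1. Mit x(t) = 2·t^3 + 2·t^2 - 4·t + 1 und Einsetzen von t = 3, finden wir x = 61.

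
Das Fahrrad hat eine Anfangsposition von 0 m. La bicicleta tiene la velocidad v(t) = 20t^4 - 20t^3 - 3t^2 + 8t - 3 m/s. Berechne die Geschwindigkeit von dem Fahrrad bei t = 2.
Mit v(t) = 20·t^4 - 20·t^3 - 3·t^2 + 8·t - 3 und Einsetzen von t = 2, finden wir v = 161.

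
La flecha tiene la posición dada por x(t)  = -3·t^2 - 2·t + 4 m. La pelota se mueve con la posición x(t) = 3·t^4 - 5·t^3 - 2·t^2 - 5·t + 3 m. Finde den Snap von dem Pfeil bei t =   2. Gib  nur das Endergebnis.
s(2) = 0.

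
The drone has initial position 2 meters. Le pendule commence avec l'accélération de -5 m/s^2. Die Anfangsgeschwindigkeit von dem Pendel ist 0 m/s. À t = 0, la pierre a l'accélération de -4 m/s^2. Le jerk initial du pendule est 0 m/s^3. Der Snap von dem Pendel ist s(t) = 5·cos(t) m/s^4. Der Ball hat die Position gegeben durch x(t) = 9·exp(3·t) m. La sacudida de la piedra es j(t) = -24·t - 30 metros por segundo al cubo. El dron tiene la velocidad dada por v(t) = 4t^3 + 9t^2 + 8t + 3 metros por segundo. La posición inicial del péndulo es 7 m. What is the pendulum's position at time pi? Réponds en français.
Nous devons intégrer notre équation du snap s(t) = 5·cos(t) 4 fois. En prenant ∫s(t)dt et en appliquant j(0) = 0, nous trouvons j(t) = 5·sin(t). L'intégrale du jerk est l'accélération. En utilisant a(0) = -5, nous obtenons a(t) = -5·cos(t). En prenant ∫a(t)dt et en appliquant v(0) = 0, nous trouvons v(t) = -5·sin(t). En intégrant la vitesse et en utilisant la condition initiale x(0) = 7, nous obtenons x(t) = 5·cos(t) + 2. Nous avons la position x(t) = 5·cos(t) + 2. En substituant t = pi: x(pi) = -3.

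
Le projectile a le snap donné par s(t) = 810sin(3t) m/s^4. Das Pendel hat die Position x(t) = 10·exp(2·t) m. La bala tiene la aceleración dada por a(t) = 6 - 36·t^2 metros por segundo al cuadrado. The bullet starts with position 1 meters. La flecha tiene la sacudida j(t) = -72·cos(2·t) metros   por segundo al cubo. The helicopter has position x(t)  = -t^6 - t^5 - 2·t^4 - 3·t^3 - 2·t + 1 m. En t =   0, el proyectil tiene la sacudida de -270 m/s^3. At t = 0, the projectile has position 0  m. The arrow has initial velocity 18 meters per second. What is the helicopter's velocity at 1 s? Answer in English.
Starting from position x(t) = -t^6 - t^5 - 2·t^4 - 3·t^3 - 2·t + 1, we take 1 derivative. Taking d/dt of x(t), we find v(t) = -6·t^5 - 5·t^4 - 8·t^3 - 9·t^2 - 2. We have velocity v(t) = -6·t^5 - 5·t^4 - 8·t^3 - 9·t^2 - 2. Substituting t = 1: v(1) = -30.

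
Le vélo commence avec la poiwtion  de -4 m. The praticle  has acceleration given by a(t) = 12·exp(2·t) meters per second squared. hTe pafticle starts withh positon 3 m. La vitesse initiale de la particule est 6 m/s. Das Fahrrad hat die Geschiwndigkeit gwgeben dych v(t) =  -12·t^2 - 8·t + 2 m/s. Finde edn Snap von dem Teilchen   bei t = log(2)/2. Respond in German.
Wir müssen unsere Gleichung für die Beschleunigung a(t) = 12·exp(2·t) 2-mal ableiten. Die Ableitung von der Beschleunigung ergibt den Ruck: j(t) = 24·exp(2·t). Die Ableitung von dem Ruck ergibt den Snap: s(t) = 48·exp(2·t). Mit s(t) = 48·exp(2·t) und Einsetzen von t = log(2)/2, finden wir s = 96.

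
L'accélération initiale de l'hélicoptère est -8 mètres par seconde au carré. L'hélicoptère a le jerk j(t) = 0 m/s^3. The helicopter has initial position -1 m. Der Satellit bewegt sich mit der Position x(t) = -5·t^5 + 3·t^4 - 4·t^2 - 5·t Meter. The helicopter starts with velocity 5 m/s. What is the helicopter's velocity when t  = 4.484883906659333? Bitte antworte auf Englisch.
Starting from jerk j(t) = 0, we take 2 antiderivatives. The integral of jerk is acceleration. Using a(0) = -8, we get a(t) = -8. Integrating acceleration and using the initial condition v(0) = 5, we get v(t) = 5 - 8·t. Using v(t) = 5 - 8·t and substituting t = 4.484883906659333, we find v = -30.8790712532747.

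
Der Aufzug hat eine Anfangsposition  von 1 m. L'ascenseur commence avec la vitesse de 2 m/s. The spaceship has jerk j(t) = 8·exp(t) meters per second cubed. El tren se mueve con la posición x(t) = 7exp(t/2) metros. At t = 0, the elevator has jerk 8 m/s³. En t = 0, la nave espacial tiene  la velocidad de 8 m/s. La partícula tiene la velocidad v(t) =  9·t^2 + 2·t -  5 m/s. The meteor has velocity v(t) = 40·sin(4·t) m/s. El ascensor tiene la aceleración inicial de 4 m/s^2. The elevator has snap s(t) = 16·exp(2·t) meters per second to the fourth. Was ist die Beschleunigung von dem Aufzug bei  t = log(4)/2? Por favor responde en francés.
Nous devons trouver l'intégrale de notre équation du snap s(t) = 16·exp(2·t) 2 fois. En prenant ∫s(t)dt et en appliquant j(0) = 8, nous trouvons j(t) = 8·exp(2·t). En intégrant le jerk et en utilisant la condition initiale a(0) = 4, nous obtenons a(t) = 4·exp(2·t). De l'équation de l'accélération a(t) = 4·exp(2·t), nous substituons t = log(4)/2 pour obtenir a = 16.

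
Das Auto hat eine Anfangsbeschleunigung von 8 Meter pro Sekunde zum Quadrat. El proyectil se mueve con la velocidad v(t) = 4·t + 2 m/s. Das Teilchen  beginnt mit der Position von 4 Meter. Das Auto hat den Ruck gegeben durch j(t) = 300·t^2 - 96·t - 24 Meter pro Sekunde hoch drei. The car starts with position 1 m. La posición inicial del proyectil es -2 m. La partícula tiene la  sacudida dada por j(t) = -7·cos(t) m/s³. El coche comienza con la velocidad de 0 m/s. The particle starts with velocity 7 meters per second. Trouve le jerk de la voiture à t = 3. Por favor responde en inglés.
From the given jerk equation j(t) = 300·t^2 - 96·t - 24, we substitute t = 3 to get j = 2388.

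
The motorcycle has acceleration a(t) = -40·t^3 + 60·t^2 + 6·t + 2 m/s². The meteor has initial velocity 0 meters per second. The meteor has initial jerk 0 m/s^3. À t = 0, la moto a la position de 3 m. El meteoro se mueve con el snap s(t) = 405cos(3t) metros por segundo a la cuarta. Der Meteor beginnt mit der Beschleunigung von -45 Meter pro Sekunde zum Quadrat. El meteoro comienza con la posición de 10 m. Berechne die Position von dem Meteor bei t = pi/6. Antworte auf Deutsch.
Ausgehend von dem Snap s(t) = 405·cos(3·t), nehmen wir 4 Integrale. Mit ∫s(t)dt und Anwendung von j(0) = 0, finden wir j(t) = 135·sin(3·t). Die Stammfunktion von dem Ruck, mit a(0) = -45, ergibt die Beschleunigung: a(t) = -45·cos(3·t). Mit ∫a(t)dt und Anwendung von v(0) = 0, finden wir v(t) = -15·sin(3·t). Mit ∫v(t)dt und Anwendung von x(0) = 10, finden wir x(t) = 5·cos(3·t) + 5. Mit x(t) = 5·cos(3·t) + 5 und Einsetzen von t = pi/6, finden wir x = 5.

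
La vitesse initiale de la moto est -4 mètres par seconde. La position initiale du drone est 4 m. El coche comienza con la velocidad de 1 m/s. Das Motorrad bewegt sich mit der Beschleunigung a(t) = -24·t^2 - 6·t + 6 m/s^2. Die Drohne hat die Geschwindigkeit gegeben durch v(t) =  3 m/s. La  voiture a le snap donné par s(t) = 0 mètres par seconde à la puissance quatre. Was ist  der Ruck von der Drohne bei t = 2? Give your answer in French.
Pour résoudre ceci, nous devons prendre 2 dérivées de notre équation de la vitesse v(t) = 3. En dérivant la vitesse, nous obtenons l'accélération: a(t) = 0. La dérivée de l'accélération donne le jerk: j(t) = 0. De l'équation du jerk j(t) = 0, nous substituons t = 2 pour obtenir j = 0.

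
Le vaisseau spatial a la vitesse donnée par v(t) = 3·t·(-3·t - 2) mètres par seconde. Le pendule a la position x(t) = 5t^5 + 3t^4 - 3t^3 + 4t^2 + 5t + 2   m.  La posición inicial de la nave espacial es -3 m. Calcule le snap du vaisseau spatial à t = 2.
Pour résoudre ceci, nous devons prendre 3 dérivées de notre équation de la vitesse v(t) = 3·t·(-3·t - 2). En dérivant la vitesse, nous obtenons l'accélération: a(t) = -18·t - 6. En dérivant l'accélération, nous obtenons le jerk: j(t) = -18. En dérivant le jerk, nous obtenons le snap: s(t) = 0. De l'équation du snap s(t) = 0, nous substituons t = 2 pour obtenir s = 0.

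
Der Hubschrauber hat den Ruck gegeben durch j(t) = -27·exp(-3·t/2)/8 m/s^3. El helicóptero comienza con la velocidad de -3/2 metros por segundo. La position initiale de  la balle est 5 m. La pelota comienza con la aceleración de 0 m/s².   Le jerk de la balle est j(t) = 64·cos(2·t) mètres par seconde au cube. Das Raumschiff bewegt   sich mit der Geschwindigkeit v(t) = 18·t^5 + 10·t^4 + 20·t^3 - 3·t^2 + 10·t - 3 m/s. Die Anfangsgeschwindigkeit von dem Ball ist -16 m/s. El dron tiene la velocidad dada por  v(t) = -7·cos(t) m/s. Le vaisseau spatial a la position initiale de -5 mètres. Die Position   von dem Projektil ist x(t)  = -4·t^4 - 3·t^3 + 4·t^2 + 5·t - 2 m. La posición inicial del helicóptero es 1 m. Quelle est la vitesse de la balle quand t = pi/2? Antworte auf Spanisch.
Debemos encontrar la integral de nuestra ecuación de la sacudida j(t) = 64·cos(2·t) 2 veces. La antiderivada de la sacudida es la aceleración. Usando a(0) = 0, obtenemos a(t) = 32·sin(2·t). Tomando ∫a(t)dt y aplicando v(0) = -16, encontramos v(t) = -16·cos(2·t). Usando v(t) = -16·cos(2·t) y sustituyendo t = pi/2, encontramos v = 16.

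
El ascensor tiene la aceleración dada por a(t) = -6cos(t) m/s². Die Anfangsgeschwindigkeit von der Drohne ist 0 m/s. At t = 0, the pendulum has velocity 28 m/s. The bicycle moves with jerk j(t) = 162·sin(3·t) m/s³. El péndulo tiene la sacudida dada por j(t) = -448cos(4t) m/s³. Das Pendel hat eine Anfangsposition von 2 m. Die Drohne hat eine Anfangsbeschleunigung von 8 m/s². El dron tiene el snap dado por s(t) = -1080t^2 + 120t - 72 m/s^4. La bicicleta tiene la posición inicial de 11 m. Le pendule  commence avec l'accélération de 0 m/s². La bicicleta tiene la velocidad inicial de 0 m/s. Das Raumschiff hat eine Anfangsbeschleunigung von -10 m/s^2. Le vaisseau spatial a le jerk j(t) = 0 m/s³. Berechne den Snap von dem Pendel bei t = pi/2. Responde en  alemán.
Wir müssen unsere Gleichung für den Ruck j(t) = -448·cos(4·t) 1-mal ableiten. Die Ableitung von dem Ruck ergibt den Snap: s(t) = 1792·sin(4·t). Mit s(t) = 1792·sin(4·t) und Einsetzen von t = pi/2, finden wir s = 0.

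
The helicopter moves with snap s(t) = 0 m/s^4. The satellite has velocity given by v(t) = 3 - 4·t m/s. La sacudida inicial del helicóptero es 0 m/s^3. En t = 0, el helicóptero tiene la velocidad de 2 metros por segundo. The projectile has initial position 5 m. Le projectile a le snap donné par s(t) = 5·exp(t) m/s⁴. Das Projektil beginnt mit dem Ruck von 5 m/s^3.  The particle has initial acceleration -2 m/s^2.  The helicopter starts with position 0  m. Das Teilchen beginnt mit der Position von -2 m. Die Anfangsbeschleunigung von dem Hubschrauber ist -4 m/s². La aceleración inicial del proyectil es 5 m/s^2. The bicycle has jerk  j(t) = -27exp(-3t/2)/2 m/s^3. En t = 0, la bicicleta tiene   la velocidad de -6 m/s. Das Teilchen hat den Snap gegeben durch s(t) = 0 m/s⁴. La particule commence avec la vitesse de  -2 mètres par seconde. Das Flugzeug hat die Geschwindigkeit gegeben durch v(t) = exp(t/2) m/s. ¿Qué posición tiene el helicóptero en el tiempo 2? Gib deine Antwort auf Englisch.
We must find the integral of our snap equation s(t) = 0 4 times. Finding the integral of s(t) and using j(0) = 0: j(t) = 0. Finding the integral of j(t) and using a(0) = -4: a(t) = -4. The integral of acceleration is velocity. Using v(0) = 2, we get v(t) = 2 - 4·t. The antiderivative of velocity, with x(0) = 0, gives position: x(t) = -2·t^2 + 2·t. We have position x(t) = -2·t^2 + 2·t. Substituting t = 2: x(2) = -4.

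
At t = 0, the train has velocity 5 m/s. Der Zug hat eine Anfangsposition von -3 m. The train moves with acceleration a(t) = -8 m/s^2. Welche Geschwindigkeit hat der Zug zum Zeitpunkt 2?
Ausgehend von der Beschleunigung a(t) = -8, nehmen wir 1 Stammfunktion. Durch Integration von der Beschleunigung und Verwendung der Anfangsbedingung v(0) = 5, erhalten wir v(t) = 5 - 8·t. Mit v(t) = 5 - 8·t und Einsetzen von t = 2, finden wir v = -11.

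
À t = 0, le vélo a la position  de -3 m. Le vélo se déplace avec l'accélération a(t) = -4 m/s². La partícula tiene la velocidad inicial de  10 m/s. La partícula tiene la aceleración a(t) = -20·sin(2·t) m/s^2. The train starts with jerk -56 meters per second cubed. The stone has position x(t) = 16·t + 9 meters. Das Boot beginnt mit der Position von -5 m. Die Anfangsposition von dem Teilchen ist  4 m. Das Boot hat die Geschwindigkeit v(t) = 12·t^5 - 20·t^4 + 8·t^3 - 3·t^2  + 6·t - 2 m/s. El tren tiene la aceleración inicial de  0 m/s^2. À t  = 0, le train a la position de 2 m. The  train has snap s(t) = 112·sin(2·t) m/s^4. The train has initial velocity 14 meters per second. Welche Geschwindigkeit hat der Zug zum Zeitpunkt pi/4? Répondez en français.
Nous devons intégrer notre équation du snap s(t) = 112·sin(2·t) 3 fois. En prenant ∫s(t)dt et en appliquant j(0) = -56, nous trouvons j(t) = -56·cos(2·t). En intégrant le jerk et en utilisant la condition initiale a(0) = 0, nous obtenons a(t) = -28·sin(2·t). L'intégrale de l'accélération, avec v(0) = 14, donne la vitesse: v(t) = 14·cos(2·t). Nous avons la vitesse v(t) = 14·cos(2·t). En substituant t = pi/4: v(pi/4) = 0.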